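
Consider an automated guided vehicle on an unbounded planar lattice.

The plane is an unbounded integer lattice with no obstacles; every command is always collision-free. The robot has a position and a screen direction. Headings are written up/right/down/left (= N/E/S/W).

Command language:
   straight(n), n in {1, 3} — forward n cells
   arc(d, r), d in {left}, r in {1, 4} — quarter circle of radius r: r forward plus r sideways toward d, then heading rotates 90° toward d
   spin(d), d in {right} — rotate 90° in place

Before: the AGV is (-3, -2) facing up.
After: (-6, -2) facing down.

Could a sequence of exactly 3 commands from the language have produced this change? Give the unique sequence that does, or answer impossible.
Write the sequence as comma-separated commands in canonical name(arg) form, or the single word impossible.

arc(left, 1), straight(1), arc(left, 1)

key: position moved to (-6,-2) AND the heading swung to S — translation plus rotation needed
initial: (-3, -2) facing up
t=1 arc(left, 1) ⇒ (-4, -1) facing left
t=2 straight(1) ⇒ (-5, -1) facing left
t=3 arc(left, 1) ⇒ (-6, -2) facing down
no other 3-command option fits: unique.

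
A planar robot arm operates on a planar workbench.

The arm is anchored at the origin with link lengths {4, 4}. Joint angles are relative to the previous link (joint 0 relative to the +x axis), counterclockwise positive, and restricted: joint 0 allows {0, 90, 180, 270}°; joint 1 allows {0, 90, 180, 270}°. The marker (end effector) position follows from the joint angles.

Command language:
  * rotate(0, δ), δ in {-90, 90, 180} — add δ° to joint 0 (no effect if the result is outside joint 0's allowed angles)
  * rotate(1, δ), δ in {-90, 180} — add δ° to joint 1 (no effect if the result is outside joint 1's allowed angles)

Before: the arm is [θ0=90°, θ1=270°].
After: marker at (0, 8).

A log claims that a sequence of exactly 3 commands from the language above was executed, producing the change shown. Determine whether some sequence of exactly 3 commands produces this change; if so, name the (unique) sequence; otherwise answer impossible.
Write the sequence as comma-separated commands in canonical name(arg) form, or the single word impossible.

rotate(1, -90), rotate(1, -90), rotate(1, -90)

initial: [θ0=90°, θ1=270°]
t=1 rotate(1, -90) ⇒ [θ0=90°, θ1=180°]
t=2 rotate(1, -90) ⇒ [θ0=90°, θ1=90°]
t=3 rotate(1, -90) ⇒ [θ0=90°, θ1=0°]
uniquely the one of 125 3-step routes that fits.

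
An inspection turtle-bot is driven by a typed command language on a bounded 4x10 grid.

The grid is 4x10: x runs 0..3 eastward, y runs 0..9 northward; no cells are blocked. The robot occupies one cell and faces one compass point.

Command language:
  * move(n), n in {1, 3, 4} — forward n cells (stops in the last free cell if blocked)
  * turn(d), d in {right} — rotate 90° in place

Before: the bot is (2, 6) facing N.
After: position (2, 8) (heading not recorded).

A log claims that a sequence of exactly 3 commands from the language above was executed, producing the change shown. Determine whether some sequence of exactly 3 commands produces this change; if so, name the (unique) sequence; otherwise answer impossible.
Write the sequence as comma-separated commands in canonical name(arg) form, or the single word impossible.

key: running turn(right) before move(1) would end elsewhere — order is forced
begin: (2, 6) facing N
t=1 move(1) ⇒ (2, 7) facing N
t=2 move(1) ⇒ (2, 8) facing N
t=3 turn(right) ⇒ (2, 8) facing E
uniquely the one of 64 3-step routes that fits.

move(1), move(1), turn(right)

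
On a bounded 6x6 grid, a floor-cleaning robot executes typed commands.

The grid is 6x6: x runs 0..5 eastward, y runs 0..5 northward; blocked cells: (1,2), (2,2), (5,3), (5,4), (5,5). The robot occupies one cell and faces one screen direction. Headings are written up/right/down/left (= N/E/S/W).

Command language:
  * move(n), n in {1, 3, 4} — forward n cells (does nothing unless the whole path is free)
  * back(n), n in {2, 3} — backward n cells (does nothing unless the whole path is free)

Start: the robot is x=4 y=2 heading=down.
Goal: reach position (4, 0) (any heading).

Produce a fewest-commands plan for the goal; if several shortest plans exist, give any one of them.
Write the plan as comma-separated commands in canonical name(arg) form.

begin: x=4 y=2 heading=down
t=1 back(2) ⇒ x=4 y=4 heading=down
t=2 move(4) ⇒ x=4 y=0 heading=down
minimal: 2 command(s), checked below 2.

back(2), move(4)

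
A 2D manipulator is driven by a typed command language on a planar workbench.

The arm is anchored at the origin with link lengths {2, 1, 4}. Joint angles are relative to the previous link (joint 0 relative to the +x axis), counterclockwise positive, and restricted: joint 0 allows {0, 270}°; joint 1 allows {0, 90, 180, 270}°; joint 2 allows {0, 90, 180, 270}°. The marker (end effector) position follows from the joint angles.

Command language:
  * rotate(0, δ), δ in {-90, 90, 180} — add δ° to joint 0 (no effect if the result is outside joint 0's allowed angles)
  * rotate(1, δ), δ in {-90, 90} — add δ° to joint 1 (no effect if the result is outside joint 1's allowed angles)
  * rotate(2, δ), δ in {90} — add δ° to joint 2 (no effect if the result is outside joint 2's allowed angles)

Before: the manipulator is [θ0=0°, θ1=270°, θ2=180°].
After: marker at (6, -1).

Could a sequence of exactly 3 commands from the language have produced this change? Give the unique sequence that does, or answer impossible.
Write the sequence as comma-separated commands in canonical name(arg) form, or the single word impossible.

begin: [θ0=0°, θ1=270°, θ2=180°]
step 1 (rotate(2, 90)): [θ0=0°, θ1=270°, θ2=270°]
step 2 (rotate(2, 90)): [θ0=0°, θ1=270°, θ2=0°]
step 3 (rotate(2, 90)): [θ0=0°, θ1=270°, θ2=90°]
all 216 alternatives checked — unique.

rotate(2, 90), rotate(2, 90), rotate(2, 90)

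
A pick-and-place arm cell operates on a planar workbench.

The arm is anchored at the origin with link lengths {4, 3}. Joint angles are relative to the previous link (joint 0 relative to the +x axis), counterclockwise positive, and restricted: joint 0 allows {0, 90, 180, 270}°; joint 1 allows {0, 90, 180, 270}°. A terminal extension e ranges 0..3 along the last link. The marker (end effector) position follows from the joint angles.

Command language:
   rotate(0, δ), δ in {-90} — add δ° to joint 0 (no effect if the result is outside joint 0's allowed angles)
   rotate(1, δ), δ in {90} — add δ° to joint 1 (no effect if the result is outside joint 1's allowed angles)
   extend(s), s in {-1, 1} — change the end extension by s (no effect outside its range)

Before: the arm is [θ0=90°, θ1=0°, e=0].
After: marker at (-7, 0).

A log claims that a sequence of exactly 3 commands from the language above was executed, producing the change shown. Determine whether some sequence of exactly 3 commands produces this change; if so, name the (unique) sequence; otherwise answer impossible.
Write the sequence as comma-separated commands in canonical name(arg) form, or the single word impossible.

begin: [θ0=90°, θ1=0°, e=0]
1. rotate(0, -90) → [θ0=0°, θ1=0°, e=0]
2. rotate(0, -90) → [θ0=270°, θ1=0°, e=0]
3. rotate(0, -90) → [θ0=180°, θ1=0°, e=0]
no rival 3-sequence matches.

rotate(0, -90), rotate(0, -90), rotate(0, -90)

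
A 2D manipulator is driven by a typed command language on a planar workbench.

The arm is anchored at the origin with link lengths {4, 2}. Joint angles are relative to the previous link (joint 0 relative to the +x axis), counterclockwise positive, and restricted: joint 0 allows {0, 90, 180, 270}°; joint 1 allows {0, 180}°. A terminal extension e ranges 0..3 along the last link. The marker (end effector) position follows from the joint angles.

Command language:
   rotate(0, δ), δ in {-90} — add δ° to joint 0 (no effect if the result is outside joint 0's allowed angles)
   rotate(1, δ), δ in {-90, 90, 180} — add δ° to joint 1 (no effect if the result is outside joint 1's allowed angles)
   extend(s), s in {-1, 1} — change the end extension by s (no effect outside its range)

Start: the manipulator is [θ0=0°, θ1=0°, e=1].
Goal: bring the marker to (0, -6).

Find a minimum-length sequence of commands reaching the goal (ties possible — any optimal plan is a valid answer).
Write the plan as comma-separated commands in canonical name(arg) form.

rotate(0, -90), extend(-1)

begin: [θ0=0°, θ1=0°, e=1]
1. rotate(0, -90) → [θ0=270°, θ1=0°, e=1]
2. extend(-1) → [θ0=270°, θ1=0°, e=0]
shorter routes all fall short; 2 is best.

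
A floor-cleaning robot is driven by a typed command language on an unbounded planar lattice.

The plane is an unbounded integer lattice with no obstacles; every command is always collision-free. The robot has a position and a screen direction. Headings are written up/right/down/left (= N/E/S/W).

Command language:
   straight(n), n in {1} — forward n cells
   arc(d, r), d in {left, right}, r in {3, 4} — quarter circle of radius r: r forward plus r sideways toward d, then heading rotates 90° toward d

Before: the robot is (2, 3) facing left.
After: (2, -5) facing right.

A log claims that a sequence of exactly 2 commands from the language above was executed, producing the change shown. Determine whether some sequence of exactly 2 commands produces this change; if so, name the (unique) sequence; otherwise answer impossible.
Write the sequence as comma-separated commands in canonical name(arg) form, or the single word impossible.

arc(left, 4), arc(left, 4)

key: cell and facing (now E) both changed — the 2 commands mix motion and turning
initial: (2, 3) facing left
1. arc(left, 4) → (-2, -1) facing down
2. arc(left, 4) → (2, -5) facing right
uniquely the one of 25 2-step routes that fits.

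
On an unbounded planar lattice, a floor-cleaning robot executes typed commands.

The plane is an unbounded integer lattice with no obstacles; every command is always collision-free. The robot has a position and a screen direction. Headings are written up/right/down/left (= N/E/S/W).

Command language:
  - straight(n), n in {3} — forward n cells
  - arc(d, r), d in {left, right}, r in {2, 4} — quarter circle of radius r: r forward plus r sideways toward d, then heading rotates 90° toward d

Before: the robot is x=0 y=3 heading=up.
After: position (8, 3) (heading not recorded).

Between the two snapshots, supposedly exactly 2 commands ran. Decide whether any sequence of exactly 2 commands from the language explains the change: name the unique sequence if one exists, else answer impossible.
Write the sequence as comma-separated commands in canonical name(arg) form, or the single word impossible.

arc(right, 4), arc(right, 4)

begin: x=0 y=3 heading=up
step 1 (arc(right, 4)): x=4 y=7 heading=right
step 2 (arc(right, 4)): x=8 y=3 heading=down
no rival 2-sequence matches.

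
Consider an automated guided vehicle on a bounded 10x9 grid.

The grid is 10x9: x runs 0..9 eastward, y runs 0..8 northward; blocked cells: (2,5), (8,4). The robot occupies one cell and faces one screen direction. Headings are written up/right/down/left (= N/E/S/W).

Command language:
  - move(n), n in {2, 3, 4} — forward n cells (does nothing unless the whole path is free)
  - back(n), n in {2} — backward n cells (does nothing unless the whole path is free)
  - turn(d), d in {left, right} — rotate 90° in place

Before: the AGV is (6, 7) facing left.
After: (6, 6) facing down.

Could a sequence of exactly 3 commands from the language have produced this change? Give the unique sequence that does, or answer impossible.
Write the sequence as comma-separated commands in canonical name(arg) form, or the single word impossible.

turn(left), move(3), back(2)

key: cell and facing (now S) both changed — the 3 commands mix motion and turning
start: (6, 7) facing left
t=1 turn(left) ⇒ (6, 7) facing down
t=2 move(3) ⇒ (6, 4) facing down
t=3 back(2) ⇒ (6, 6) facing down
no rival 3-sequence matches.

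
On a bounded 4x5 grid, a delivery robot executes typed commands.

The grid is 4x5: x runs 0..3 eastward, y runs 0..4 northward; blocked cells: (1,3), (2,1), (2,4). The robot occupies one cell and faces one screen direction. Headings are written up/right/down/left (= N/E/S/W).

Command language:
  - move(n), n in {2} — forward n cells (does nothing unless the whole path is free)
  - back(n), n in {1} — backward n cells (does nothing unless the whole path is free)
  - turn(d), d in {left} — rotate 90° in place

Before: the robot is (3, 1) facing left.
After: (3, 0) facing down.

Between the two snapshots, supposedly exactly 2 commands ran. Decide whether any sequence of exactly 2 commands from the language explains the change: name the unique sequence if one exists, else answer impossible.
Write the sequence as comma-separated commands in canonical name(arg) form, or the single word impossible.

no 2-step route produces this change.

impossible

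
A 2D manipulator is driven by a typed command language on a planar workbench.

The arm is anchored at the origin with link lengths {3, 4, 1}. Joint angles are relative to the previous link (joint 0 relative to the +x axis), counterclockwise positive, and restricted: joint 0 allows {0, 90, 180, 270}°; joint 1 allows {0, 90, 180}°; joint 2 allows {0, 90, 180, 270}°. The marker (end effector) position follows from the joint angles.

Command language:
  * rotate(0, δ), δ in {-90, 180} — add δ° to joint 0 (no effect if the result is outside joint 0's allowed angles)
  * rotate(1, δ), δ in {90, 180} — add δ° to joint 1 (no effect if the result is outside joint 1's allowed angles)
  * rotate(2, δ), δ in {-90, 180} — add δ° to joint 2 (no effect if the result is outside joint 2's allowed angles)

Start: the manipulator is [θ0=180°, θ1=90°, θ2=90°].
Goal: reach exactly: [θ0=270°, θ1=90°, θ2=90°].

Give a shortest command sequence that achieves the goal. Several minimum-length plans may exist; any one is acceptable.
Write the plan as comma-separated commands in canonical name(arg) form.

rotate(0, 180), rotate(0, -90)

from: [θ0=180°, θ1=90°, θ2=90°]
[1] after rotate(0, 180): [θ0=0°, θ1=90°, θ2=90°]
[2] after rotate(0, -90): [θ0=270°, θ1=90°, θ2=90°]
minimal: 2 command(s), checked below 2.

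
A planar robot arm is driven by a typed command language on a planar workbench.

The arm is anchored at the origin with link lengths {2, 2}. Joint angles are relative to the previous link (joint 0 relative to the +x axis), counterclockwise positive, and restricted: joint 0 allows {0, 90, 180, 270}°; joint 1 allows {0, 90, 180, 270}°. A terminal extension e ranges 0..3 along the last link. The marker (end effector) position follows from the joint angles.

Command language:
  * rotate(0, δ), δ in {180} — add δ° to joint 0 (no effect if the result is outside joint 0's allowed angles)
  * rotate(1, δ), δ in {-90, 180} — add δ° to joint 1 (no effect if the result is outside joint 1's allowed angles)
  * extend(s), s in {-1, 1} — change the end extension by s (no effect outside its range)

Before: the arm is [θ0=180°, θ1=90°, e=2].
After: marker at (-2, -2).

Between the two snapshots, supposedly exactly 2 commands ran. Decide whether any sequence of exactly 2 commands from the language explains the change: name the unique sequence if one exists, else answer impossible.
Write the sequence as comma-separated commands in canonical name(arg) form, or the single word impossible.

initial: [θ0=180°, θ1=90°, e=2]
t=1 extend(-1) ⇒ [θ0=180°, θ1=90°, e=1]
t=2 extend(-1) ⇒ [θ0=180°, θ1=90°, e=0]
no other 2-command option fits: unique.

extend(-1), extend(-1)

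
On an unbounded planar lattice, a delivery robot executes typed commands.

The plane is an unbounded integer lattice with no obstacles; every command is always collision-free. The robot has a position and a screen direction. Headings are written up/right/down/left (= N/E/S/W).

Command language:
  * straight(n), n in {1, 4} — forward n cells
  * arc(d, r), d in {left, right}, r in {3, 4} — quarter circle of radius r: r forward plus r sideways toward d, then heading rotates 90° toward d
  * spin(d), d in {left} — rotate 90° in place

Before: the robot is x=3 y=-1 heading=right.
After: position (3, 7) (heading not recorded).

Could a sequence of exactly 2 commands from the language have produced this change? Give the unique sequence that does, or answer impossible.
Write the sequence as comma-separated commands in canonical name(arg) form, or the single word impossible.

arc(left, 4), arc(left, 4)

initial: x=3 y=-1 heading=right
t=1 arc(left, 4) ⇒ x=7 y=3 heading=up
t=2 arc(left, 4) ⇒ x=3 y=7 heading=left
uniquely the one of 49 2-step routes that fits.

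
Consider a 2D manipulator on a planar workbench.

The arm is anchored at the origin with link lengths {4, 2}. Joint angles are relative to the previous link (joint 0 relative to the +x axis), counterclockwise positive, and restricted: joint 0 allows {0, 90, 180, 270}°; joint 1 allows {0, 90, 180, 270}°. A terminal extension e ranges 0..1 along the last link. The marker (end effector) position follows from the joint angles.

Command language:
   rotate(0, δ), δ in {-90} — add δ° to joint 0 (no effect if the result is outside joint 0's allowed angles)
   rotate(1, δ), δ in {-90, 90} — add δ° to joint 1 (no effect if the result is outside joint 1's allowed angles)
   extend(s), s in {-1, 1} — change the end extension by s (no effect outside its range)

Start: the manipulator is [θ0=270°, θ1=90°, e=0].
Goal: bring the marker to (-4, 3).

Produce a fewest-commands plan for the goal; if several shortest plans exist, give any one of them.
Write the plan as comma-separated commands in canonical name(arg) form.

rotate(1, -90), rotate(1, -90), rotate(0, -90), extend(1)

from: [θ0=270°, θ1=90°, e=0]
t=1 rotate(1, -90) ⇒ [θ0=270°, θ1=0°, e=0]
t=2 rotate(1, -90) ⇒ [θ0=270°, θ1=270°, e=0]
t=3 rotate(0, -90) ⇒ [θ0=180°, θ1=270°, e=0]
t=4 extend(1) ⇒ [θ0=180°, θ1=270°, e=1]
no 3-step plan works, so 4 is optimal.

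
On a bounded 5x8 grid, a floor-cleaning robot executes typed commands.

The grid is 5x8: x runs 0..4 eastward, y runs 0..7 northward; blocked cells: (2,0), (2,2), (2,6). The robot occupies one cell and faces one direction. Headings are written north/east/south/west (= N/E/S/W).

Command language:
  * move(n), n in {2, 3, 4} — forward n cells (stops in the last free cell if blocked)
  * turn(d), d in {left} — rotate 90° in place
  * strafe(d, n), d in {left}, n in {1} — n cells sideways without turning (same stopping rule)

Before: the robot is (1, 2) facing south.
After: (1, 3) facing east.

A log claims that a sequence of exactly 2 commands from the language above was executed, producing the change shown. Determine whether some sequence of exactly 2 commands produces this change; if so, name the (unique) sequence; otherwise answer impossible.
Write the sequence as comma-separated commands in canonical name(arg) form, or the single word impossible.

key: cell and facing (now E) both changed — the 2 commands mix motion and turning
initial: (1, 2) facing south
t=1 turn(left) ⇒ (1, 2) facing east
t=2 strafe(left, 1) ⇒ (1, 3) facing east
all 25 alternatives checked — unique.

turn(left), strafe(left, 1)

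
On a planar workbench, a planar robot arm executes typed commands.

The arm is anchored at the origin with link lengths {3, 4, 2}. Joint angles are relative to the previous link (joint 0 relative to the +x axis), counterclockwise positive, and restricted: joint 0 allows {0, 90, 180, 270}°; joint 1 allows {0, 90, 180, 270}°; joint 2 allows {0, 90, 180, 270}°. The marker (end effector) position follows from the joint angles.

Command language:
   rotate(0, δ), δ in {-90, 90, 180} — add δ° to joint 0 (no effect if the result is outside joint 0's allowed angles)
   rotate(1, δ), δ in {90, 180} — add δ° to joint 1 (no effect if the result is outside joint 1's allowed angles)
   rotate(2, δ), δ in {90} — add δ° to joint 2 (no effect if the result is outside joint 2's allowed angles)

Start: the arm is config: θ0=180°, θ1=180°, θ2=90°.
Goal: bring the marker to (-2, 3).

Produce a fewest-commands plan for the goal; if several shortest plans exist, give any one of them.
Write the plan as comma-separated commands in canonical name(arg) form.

initial: config: θ0=180°, θ1=180°, θ2=90°
t=1 rotate(1, 180) ⇒ config: θ0=180°, θ1=0°, θ2=90°
t=2 rotate(0, -90) ⇒ config: θ0=90°, θ1=0°, θ2=90°
t=3 rotate(1, 90) ⇒ config: θ0=90°, θ1=90°, θ2=90°
t=4 rotate(2, 90) ⇒ config: θ0=90°, θ1=90°, θ2=180°
shorter routes all fall short; 4 is best.

rotate(1, 180), rotate(0, -90), rotate(1, 90), rotate(2, 90)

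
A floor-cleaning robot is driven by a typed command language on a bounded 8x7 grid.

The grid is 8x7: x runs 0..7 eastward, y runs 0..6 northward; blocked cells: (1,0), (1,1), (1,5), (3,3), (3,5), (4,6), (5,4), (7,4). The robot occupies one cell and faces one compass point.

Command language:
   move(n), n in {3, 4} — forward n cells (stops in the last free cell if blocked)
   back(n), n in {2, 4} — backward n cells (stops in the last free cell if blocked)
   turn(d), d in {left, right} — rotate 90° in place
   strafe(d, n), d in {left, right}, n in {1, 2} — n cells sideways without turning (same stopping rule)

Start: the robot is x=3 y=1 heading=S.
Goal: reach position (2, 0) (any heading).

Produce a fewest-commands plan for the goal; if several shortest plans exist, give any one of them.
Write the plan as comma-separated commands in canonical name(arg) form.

strafe(right, 2), move(4)

start: x=3 y=1 heading=S
t=1 strafe(right, 2) ⇒ x=2 y=1 heading=S
t=2 move(4) ⇒ x=2 y=0 heading=S
no 1-step plan works, so 2 is optimal.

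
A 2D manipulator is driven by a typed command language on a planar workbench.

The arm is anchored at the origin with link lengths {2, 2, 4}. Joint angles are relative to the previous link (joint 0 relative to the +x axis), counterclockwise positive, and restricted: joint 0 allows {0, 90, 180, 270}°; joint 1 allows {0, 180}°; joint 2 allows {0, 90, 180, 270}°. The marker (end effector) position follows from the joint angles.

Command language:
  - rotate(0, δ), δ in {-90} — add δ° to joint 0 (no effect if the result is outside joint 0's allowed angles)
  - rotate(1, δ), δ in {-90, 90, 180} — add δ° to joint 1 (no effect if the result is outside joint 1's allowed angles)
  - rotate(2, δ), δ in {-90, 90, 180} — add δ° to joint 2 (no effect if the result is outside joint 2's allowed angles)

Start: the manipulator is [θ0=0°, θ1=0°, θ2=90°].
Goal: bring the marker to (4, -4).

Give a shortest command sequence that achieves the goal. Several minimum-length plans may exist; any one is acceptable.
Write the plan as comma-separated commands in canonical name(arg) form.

begin: [θ0=0°, θ1=0°, θ2=90°]
step 1 (rotate(0, -90)): [θ0=270°, θ1=0°, θ2=90°]
no 0-step plan works, so 1 is optimal.

rotate(0, -90)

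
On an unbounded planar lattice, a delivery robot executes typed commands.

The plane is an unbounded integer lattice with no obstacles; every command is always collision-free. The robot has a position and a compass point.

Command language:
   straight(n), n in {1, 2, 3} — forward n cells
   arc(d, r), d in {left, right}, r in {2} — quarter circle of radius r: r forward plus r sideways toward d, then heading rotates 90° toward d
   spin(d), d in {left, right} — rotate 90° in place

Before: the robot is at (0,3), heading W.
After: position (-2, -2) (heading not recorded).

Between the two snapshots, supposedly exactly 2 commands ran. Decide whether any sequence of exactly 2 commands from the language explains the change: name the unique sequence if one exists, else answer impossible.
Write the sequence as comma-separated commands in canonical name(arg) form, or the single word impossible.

arc(left, 2), straight(3)

key: order matters: swapping arc(left, 2) and straight(3) lands elsewhere
from: at (0,3), heading W
[1] after arc(left, 2): at (-2,1), heading S
[2] after straight(3): at (-2,-2), heading S
all 49 alternatives checked — unique.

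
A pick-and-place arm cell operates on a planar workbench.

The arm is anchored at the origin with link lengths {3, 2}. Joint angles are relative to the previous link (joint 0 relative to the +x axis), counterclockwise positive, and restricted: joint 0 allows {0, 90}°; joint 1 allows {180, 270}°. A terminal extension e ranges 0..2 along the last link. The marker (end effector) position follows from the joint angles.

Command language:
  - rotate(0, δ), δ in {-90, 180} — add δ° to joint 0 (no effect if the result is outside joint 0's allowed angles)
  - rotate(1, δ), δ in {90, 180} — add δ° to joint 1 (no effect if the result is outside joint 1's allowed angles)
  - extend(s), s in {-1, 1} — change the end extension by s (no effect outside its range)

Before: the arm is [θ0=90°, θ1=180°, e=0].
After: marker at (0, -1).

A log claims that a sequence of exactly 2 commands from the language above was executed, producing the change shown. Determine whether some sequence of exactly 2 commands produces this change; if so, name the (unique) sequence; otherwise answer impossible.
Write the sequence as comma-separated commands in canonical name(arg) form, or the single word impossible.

extend(1), extend(1)

initial: [θ0=90°, θ1=180°, e=0]
1. extend(1) → [θ0=90°, θ1=180°, e=1]
2. extend(1) → [θ0=90°, θ1=180°, e=2]
no other 2-command option fits: unique.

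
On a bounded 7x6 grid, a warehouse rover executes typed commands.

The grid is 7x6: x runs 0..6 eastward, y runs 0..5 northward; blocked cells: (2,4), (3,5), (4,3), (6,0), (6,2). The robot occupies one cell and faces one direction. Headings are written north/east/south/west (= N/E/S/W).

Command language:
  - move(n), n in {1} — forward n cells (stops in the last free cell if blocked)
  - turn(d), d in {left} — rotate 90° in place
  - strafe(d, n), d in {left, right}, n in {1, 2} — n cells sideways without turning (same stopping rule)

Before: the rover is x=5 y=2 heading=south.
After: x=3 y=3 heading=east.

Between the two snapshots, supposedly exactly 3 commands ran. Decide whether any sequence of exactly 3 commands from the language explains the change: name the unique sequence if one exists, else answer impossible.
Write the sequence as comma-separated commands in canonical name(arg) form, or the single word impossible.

strafe(right, 2), turn(left), strafe(left, 1)

key: order matters: swapping strafe(right, 2) and strafe(left, 1) lands elsewhere
start: x=5 y=2 heading=south
[1] after strafe(right, 2): x=3 y=2 heading=south
[2] after turn(left): x=3 y=2 heading=east
[3] after strafe(left, 1): x=3 y=3 heading=east
no rival 3-sequence matches.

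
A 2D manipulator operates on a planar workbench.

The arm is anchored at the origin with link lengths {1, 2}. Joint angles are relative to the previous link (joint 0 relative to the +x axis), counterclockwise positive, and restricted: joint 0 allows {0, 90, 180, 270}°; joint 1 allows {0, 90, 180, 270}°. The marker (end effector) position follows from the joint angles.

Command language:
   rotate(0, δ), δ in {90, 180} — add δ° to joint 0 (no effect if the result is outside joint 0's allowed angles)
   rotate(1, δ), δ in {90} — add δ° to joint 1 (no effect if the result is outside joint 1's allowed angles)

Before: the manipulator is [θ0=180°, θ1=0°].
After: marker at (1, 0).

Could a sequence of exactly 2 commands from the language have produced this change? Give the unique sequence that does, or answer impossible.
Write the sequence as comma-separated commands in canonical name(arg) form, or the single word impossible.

rotate(1, 90), rotate(1, 90)

initial: [θ0=180°, θ1=0°]
step 1 (rotate(1, 90)): [θ0=180°, θ1=90°]
step 2 (rotate(1, 90)): [θ0=180°, θ1=180°]
no rival 2-sequence matches.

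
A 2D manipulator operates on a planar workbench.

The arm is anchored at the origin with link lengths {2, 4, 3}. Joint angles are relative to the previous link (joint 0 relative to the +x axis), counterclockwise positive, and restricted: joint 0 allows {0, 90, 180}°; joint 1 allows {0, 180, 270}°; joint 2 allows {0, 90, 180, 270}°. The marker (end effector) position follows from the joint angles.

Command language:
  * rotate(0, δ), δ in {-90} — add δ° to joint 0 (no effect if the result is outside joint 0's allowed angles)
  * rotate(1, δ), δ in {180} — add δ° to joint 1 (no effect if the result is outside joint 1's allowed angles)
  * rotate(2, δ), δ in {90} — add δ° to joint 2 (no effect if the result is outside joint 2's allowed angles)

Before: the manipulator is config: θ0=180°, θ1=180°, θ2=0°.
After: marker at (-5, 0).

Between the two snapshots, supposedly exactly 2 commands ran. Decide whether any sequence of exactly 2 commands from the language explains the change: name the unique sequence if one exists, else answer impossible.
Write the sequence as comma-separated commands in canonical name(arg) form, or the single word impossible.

rotate(0, -90), rotate(0, -90)

from: config: θ0=180°, θ1=180°, θ2=0°
step 1 (rotate(0, -90)): config: θ0=90°, θ1=180°, θ2=0°
step 2 (rotate(0, -90)): config: θ0=0°, θ1=180°, θ2=0°
no other 2-command option fits: unique.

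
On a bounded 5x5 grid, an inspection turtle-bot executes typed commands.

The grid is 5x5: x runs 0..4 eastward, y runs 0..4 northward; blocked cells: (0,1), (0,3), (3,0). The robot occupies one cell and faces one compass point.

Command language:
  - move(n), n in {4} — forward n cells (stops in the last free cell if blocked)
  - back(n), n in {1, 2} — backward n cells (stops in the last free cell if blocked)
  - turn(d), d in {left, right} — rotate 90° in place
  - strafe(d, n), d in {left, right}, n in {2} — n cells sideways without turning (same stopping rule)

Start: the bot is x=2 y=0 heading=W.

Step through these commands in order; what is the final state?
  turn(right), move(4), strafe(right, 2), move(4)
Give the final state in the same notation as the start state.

from: x=2 y=0 heading=W
1. turn(right) → x=2 y=0 heading=N
2. move(4) → x=2 y=4 heading=N
3. strafe(right, 2) → x=4 y=4 heading=N
4. move(4) → x=4 y=4 heading=N

x=4 y=4 heading=N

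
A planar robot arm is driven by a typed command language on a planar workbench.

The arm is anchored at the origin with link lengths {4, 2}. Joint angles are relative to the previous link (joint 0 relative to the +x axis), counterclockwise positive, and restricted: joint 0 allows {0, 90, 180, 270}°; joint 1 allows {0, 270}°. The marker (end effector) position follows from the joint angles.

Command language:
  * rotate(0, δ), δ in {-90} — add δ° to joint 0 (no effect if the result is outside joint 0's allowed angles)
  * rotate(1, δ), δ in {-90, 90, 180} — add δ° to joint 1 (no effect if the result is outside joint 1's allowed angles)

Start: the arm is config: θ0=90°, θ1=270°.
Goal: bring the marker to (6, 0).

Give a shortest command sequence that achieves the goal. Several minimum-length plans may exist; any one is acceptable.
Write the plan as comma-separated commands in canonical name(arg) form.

from: config: θ0=90°, θ1=270°
1. rotate(1, 90) → config: θ0=90°, θ1=0°
2. rotate(0, -90) → config: θ0=0°, θ1=0°
nothing shorter than 2 reaches the goal.

rotate(1, 90), rotate(0, -90)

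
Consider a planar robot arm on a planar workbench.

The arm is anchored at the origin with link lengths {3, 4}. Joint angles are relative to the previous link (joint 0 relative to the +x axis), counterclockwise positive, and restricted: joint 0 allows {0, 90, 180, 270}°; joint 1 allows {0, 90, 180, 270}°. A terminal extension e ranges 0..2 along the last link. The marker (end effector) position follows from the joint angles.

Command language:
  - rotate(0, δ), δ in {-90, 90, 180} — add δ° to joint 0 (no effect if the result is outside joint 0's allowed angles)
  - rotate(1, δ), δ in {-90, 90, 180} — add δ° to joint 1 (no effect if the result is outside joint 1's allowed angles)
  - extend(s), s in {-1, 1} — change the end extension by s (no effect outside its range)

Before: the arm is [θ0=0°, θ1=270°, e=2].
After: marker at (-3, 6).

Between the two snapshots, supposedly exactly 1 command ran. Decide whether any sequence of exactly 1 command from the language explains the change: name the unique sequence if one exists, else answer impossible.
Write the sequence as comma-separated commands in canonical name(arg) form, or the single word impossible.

from: [θ0=0°, θ1=270°, e=2]
t=1 rotate(0, 180) ⇒ [θ0=180°, θ1=270°, e=2]
no rival 1-sequence matches.

rotate(0, 180)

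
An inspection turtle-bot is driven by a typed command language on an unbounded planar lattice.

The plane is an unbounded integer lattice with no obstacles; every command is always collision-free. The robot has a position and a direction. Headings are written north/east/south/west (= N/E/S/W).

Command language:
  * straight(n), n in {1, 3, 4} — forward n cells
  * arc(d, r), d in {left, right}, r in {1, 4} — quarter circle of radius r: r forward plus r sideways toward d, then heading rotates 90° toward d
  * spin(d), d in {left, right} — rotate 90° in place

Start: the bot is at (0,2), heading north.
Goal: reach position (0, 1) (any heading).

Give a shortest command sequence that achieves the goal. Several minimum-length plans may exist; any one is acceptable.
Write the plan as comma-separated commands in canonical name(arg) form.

from: at (0,2), heading north
t=1 spin(right) ⇒ at (0,2), heading east
t=2 spin(right) ⇒ at (0,2), heading south
t=3 straight(1) ⇒ at (0,1), heading south
shorter routes all fall short; 3 is best.

spin(right), spin(right), straight(1)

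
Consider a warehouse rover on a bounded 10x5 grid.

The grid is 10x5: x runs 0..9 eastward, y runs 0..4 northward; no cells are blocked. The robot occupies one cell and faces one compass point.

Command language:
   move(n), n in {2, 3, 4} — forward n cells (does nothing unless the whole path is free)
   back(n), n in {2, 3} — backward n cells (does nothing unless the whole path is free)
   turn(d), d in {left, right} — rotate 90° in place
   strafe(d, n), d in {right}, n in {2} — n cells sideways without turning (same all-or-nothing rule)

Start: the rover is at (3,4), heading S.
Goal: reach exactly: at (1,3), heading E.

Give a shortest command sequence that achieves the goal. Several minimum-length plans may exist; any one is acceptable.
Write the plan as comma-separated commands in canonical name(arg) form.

move(3), back(2), turn(left), back(2)

begin: at (3,4), heading S
[1] after move(3): at (3,1), heading S
[2] after back(2): at (3,3), heading S
[3] after turn(left): at (3,3), heading E
[4] after back(2): at (1,3), heading E
nothing shorter than 4 reaches the goal.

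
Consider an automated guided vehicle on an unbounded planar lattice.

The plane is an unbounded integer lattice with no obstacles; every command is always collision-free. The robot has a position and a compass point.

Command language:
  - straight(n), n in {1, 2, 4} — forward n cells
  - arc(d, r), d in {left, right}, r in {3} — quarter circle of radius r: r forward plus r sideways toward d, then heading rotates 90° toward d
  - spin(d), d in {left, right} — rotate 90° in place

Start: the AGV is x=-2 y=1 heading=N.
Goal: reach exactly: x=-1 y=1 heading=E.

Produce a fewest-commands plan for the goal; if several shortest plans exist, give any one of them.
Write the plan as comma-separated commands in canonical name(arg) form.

spin(right), straight(1)

start: x=-2 y=1 heading=N
[1] after spin(right): x=-2 y=1 heading=E
[2] after straight(1): x=-1 y=1 heading=E
minimal: 2 command(s), checked below 2.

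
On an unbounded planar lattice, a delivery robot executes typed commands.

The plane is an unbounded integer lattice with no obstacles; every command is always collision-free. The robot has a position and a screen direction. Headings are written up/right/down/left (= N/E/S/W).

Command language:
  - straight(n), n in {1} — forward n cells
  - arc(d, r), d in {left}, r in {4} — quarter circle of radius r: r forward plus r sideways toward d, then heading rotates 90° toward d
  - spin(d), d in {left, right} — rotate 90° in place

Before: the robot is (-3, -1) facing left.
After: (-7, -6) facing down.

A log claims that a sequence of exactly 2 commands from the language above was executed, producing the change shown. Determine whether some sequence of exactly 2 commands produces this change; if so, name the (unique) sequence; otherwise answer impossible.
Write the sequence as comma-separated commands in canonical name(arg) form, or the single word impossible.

key: running straight(1) before arc(left, 4) would end elsewhere — order is forced
begin: (-3, -1) facing left
[1] after arc(left, 4): (-7, -5) facing down
[2] after straight(1): (-7, -6) facing down
uniquely the one of 16 2-step routes that fits.

arc(left, 4), straight(1)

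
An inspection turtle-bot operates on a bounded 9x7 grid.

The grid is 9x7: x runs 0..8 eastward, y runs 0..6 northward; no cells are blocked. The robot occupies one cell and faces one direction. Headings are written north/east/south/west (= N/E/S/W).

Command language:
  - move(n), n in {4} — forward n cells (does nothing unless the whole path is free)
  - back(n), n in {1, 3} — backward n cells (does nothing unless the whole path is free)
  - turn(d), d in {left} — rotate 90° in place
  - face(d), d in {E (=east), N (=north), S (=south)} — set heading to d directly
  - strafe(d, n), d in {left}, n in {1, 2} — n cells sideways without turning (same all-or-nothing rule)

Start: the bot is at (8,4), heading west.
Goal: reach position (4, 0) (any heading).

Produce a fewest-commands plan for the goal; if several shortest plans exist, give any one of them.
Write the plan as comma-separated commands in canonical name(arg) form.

move(4), face(S), move(4)

begin: at (8,4), heading west
step 1 (move(4)): at (4,4), heading west
step 2 (face(S)): at (4,4), heading south
step 3 (move(4)): at (4,0), heading south
shorter routes all fall short; 3 is best.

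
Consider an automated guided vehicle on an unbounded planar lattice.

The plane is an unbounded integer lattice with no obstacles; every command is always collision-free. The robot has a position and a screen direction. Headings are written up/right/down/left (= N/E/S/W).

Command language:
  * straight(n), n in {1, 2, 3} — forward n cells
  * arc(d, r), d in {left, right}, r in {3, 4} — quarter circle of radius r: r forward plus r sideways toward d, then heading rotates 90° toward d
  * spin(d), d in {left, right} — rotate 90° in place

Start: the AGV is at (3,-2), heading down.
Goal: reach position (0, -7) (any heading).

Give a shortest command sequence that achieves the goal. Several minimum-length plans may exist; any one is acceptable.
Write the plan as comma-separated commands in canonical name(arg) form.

initial: at (3,-2), heading down
t=1 straight(2) ⇒ at (3,-4), heading down
t=2 arc(right, 3) ⇒ at (0,-7), heading left
nothing shorter than 2 reaches the goal.

straight(2), arc(right, 3)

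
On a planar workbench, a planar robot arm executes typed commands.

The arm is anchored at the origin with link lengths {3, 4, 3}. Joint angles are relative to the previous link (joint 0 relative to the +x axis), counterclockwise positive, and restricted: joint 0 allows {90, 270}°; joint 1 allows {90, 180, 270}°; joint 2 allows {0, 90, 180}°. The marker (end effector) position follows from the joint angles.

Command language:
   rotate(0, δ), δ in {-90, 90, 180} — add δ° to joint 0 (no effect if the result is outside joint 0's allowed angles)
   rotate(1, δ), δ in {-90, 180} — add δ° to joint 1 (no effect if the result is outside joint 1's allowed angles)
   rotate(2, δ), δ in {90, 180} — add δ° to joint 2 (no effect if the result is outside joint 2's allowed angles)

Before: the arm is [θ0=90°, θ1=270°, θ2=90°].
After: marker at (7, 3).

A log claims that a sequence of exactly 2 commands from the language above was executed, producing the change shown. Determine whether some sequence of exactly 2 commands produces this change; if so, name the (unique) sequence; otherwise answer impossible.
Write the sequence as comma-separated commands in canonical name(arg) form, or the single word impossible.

key: running rotate(2, 180) before rotate(2, 90) would end elsewhere — order is forced
start: [θ0=90°, θ1=270°, θ2=90°]
1. rotate(2, 90) → [θ0=90°, θ1=270°, θ2=180°]
2. rotate(2, 180) → [θ0=90°, θ1=270°, θ2=0°]
uniquely the one of 49 2-step routes that fits.

rotate(2, 90), rotate(2, 180)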